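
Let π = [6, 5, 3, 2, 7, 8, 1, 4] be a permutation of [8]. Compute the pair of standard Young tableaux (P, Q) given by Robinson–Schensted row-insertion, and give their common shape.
P = [1, 4, 8] / [2, 7] / [3] / [5] / [6];  Q = [1, 5, 6] / [2, 8] / [3] / [4] / [7];  common shape = (3, 2, 1, 1, 1)

Row-insert the values π_1, π_2, … into P one at a time, bumping the leftmost entry strictly greater than the inserted value down to the next row. The recording tableau Q records, in position (i, j), the step at which that cell was added to P.
  Insert 6 (step 1): P = [6];  Q = [1]
  Insert 5 (step 2): P = [5] / [6];  Q = [1] / [2]
  Insert 3 (step 3): P = [3] / [5] / [6];  Q = [1] / [2] / [3]
  Insert 2 (step 4): P = [2] / [3] / [5] / [6];  Q = [1] / [2] / [3] / [4]
  Insert 7 (step 5): P = [2, 7] / [3] / [5] / [6];  Q = [1, 5] / [2] / [3] / [4]
  Insert 8 (step 6): P = [2, 7, 8] / [3] / [5] / [6];  Q = [1, 5, 6] / [2] / [3] / [4]
  Insert 1 (step 7): P = [1, 7, 8] / [2] / [3] / [5] / [6];  Q = [1, 5, 6] / [2] / [3] / [4] / [7]
  Insert 4 (step 8): P = [1, 4, 8] / [2, 7] / [3] / [5] / [6];  Q = [1, 5, 6] / [2, 8] / [3] / [4] / [7]
Final shape: (3, 2, 1, 1, 1).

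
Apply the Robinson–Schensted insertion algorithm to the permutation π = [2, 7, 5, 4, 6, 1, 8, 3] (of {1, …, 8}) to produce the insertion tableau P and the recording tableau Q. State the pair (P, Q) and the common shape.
P = [1, 3, 6, 8] / [2, 4] / [5] / [7];  Q = [1, 2, 5, 7] / [3, 8] / [4] / [6];  common shape = (4, 2, 1, 1)

Row-insert the values π_1, π_2, … into P one at a time, bumping the leftmost entry strictly greater than the inserted value down to the next row. The recording tableau Q records, in position (i, j), the step at which that cell was added to P.
  Insert 2 (step 1): P = [2];  Q = [1]
  Insert 7 (step 2): P = [2, 7];  Q = [1, 2]
  Insert 5 (step 3): P = [2, 5] / [7];  Q = [1, 2] / [3]
  Insert 4 (step 4): P = [2, 4] / [5] / [7];  Q = [1, 2] / [3] / [4]
  Insert 6 (step 5): P = [2, 4, 6] / [5] / [7];  Q = [1, 2, 5] / [3] / [4]
  Insert 1 (step 6): P = [1, 4, 6] / [2] / [5] / [7];  Q = [1, 2, 5] / [3] / [4] / [6]
  Insert 8 (step 7): P = [1, 4, 6, 8] / [2] / [5] / [7];  Q = [1, 2, 5, 7] / [3] / [4] / [6]
  Insert 3 (step 8): P = [1, 3, 6, 8] / [2, 4] / [5] / [7];  Q = [1, 2, 5, 7] / [3, 8] / [4] / [6]
Final shape: (4, 2, 1, 1).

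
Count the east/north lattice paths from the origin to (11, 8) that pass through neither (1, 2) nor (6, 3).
Number of paths = 34926

Inclusion–exclusion. Total paths: C(19, 11) = 75582. Through P₁: C(3, 1)·C(16, 10) = 24024. Through P₂: C(9, 6)·C(10, 5) = 21168. Since P₁ is strictly southwest of P₂, a monotone path through both must visit P₁ then P₂; paths through both = C(3, 1)·C(6, 5)·C(10, 5) = 4536. Avoid both = 75582 − 24024 − 21168 + 4536 = 34926.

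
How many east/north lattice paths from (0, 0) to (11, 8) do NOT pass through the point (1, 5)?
Number of paths = 73866

Total paths from (0, 0) to (11, 8): C(19, 11) = 75582. Paths through (1, 5): (paths (0, 0) → (1, 5)) × (paths (1, 5) → (11, 8)) = C(6, 1) · C(13, 10) = 6 · 286 = 1716. Avoidance count = 75582 − 1716 = 73866.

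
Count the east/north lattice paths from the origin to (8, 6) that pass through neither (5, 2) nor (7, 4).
Number of paths = 1656

Inclusion–exclusion. Total paths: C(14, 8) = 3003. Through P₁: C(7, 5)·C(7, 3) = 735. Through P₂: C(11, 7)·C(3, 1) = 990. Since P₁ is strictly southwest of P₂, a monotone path through both must visit P₁ then P₂; paths through both = C(7, 5)·C(4, 2)·C(3, 1) = 378. Avoid both = 3003 − 735 − 990 + 378 = 1656.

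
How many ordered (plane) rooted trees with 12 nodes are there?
C_11 = 58786

These ordered rooted trees are counted by the Catalan number C_n = (1/(n + 1)) · C(2n, n). For n = 11: C_11 = (1/12) · C(22, 11) = 705432/12 = 58786.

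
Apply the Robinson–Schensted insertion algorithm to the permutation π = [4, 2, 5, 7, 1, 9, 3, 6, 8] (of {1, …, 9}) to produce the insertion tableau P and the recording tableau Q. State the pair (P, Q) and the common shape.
P = [1, 3, 6, 8] / [2, 5, 7, 9] / [4];  Q = [1, 3, 4, 6] / [2, 7, 8, 9] / [5];  common shape = (4, 4, 1)

Row-insert the values π_1, π_2, … into P one at a time, bumping the leftmost entry strictly greater than the inserted value down to the next row. The recording tableau Q records, in position (i, j), the step at which that cell was added to P.
  Insert 4 (step 1): P = [4];  Q = [1]
  Insert 2 (step 2): P = [2] / [4];  Q = [1] / [2]
  Insert 5 (step 3): P = [2, 5] / [4];  Q = [1, 3] / [2]
  Insert 7 (step 4): P = [2, 5, 7] / [4];  Q = [1, 3, 4] / [2]
  Insert 1 (step 5): P = [1, 5, 7] / [2] / [4];  Q = [1, 3, 4] / [2] / [5]
  Insert 9 (step 6): P = [1, 5, 7, 9] / [2] / [4];  Q = [1, 3, 4, 6] / [2] / [5]
  Insert 3 (step 7): P = [1, 3, 7, 9] / [2, 5] / [4];  Q = [1, 3, 4, 6] / [2, 7] / [5]
  Insert 6 (step 8): P = [1, 3, 6, 9] / [2, 5, 7] / [4];  Q = [1, 3, 4, 6] / [2, 7, 8] / [5]
  Insert 8 (step 9): P = [1, 3, 6, 8] / [2, 5, 7, 9] / [4];  Q = [1, 3, 4, 6] / [2, 7, 8, 9] / [5]
Final shape: (4, 4, 1).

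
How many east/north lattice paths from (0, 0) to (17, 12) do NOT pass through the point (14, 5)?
Number of paths = 50500575

Total paths from (0, 0) to (17, 12): C(29, 17) = 51895935. Paths through (14, 5): (paths (0, 0) → (14, 5)) × (paths (14, 5) → (17, 12)) = C(19, 14) · C(10, 3) = 11628 · 120 = 1395360. Avoidance count = 51895935 − 1395360 = 50500575.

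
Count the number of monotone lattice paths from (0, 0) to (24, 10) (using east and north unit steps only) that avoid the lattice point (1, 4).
Number of paths = 128753040

Total paths from (0, 0) to (24, 10): C(34, 24) = 131128140. Paths through (1, 4): (paths (0, 0) → (1, 4)) × (paths (1, 4) → (24, 10)) = C(5, 1) · C(29, 23) = 5 · 475020 = 2375100. Avoidance count = 131128140 − 2375100 = 128753040.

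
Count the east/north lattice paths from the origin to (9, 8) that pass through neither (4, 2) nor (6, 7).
Number of paths = 11776

Inclusion–exclusion. Total paths: C(17, 9) = 24310. Through P₁: C(6, 4)·C(11, 5) = 6930. Through P₂: C(13, 6)·C(4, 3) = 6864. Since P₁ is strictly southwest of P₂, a monotone path through both must visit P₁ then P₂; paths through both = C(6, 4)·C(7, 2)·C(4, 3) = 1260. Avoid both = 24310 − 6930 − 6864 + 1260 = 11776.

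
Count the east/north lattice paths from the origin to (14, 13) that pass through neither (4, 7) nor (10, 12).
Number of paths = 14944730

Inclusion–exclusion. Total paths: C(27, 14) = 20058300. Through P₁: C(11, 4)·C(16, 10) = 2642640. Through P₂: C(22, 10)·C(5, 4) = 3233230. Since P₁ is strictly southwest of P₂, a monotone path through both must visit P₁ then P₂; paths through both = C(11, 4)·C(11, 6)·C(5, 4) = 762300. Avoid both = 20058300 − 2642640 − 3233230 + 762300 = 14944730.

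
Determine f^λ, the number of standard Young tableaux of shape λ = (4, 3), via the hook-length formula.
# SYT of shape (4, 3) = 14

Hook-length formula: f^λ = n! / Π hook(c), product over all cells c of the Young diagram. For λ = (4, 3), n = 7 boxes. Hook lengths by row (left-to-right, top-to-bottom): [5, 4, 3, 1]; [3, 2, 1]. Product of hooks = 360. So f^λ = 7! / 360 = 5040 / 360 = 14.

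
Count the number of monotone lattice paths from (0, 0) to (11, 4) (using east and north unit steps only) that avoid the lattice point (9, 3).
Number of paths = 705

Total paths from (0, 0) to (11, 4): C(15, 11) = 1365. Paths through (9, 3): (paths (0, 0) → (9, 3)) × (paths (9, 3) → (11, 4)) = C(12, 9) · C(3, 2) = 220 · 3 = 660. Avoidance count = 1365 − 660 = 705.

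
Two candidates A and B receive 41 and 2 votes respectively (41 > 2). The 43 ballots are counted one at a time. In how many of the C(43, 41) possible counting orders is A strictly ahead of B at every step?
Strict-lead orderings = 819

Total orderings of the 43 votes with 41 for A: C(43, 41) = 903. By the Bertrand ballot formula (Cycle Lemma / reflection principle), the number of orderings in which A is strictly ahead of B throughout is (p − q)/(p + q) · C(p + q, p) = (41 − 2)/(41 + 2) · 903 = 819.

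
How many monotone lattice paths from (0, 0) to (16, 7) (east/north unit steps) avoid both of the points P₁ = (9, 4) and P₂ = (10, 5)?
Number of paths = 115313

Inclusion–exclusion. Total paths: C(23, 16) = 245157. Through P₁: C(13, 9)·C(10, 7) = 85800. Through P₂: C(15, 10)·C(8, 6) = 84084. Since P₁ is strictly southwest of P₂, a monotone path through both must visit P₁ then P₂; paths through both = C(13, 9)·C(2, 1)·C(8, 6) = 40040. Avoid both = 245157 − 85800 − 84084 + 40040 = 115313.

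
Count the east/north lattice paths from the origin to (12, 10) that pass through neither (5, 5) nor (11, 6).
Number of paths = 394002

Inclusion–exclusion. Total paths: C(22, 12) = 646646. Through P₁: C(10, 5)·C(12, 7) = 199584. Through P₂: C(17, 11)·C(5, 1) = 61880. Since P₁ is strictly southwest of P₂, a monotone path through both must visit P₁ then P₂; paths through both = C(10, 5)·C(7, 6)·C(5, 1) = 8820. Avoid both = 646646 − 199584 − 61880 + 8820 = 394002.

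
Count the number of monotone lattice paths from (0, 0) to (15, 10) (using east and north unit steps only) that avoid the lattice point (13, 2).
Number of paths = 3264035

Total paths from (0, 0) to (15, 10): C(25, 15) = 3268760. Paths through (13, 2): (paths (0, 0) → (13, 2)) × (paths (13, 2) → (15, 10)) = C(15, 13) · C(10, 2) = 105 · 45 = 4725. Avoidance count = 3268760 − 4725 = 3264035.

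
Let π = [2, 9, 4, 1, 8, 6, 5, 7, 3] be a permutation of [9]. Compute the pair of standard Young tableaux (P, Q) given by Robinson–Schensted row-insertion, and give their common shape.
P = [1, 3, 5, 7] / [2, 4] / [6] / [8] / [9];  Q = [1, 2, 5, 8] / [3, 6] / [4] / [7] / [9];  common shape = (4, 2, 1, 1, 1)

Row-insert the values π_1, π_2, … into P one at a time, bumping the leftmost entry strictly greater than the inserted value down to the next row. The recording tableau Q records, in position (i, j), the step at which that cell was added to P.
  Insert 2 (step 1): P = [2];  Q = [1]
  Insert 9 (step 2): P = [2, 9];  Q = [1, 2]
  Insert 4 (step 3): P = [2, 4] / [9];  Q = [1, 2] / [3]
  Insert 1 (step 4): P = [1, 4] / [2] / [9];  Q = [1, 2] / [3] / [4]
  Insert 8 (step 5): P = [1, 4, 8] / [2] / [9];  Q = [1, 2, 5] / [3] / [4]
  Insert 6 (step 6): P = [1, 4, 6] / [2, 8] / [9];  Q = [1, 2, 5] / [3, 6] / [4]
  Insert 5 (step 7): P = [1, 4, 5] / [2, 6] / [8] / [9];  Q = [1, 2, 5] / [3, 6] / [4] / [7]
  Insert 7 (step 8): P = [1, 4, 5, 7] / [2, 6] / [8] / [9];  Q = [1, 2, 5, 8] / [3, 6] / [4] / [7]
  Insert 3 (step 9): P = [1, 3, 5, 7] / [2, 4] / [6] / [8] / [9];  Q = [1, 2, 5, 8] / [3, 6] / [4] / [7] / [9]
Final shape: (4, 2, 1, 1, 1).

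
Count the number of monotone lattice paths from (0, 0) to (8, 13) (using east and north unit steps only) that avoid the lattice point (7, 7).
Number of paths = 179466

Total paths from (0, 0) to (8, 13): C(21, 8) = 203490. Paths through (7, 7): (paths (0, 0) → (7, 7)) × (paths (7, 7) → (8, 13)) = C(14, 7) · C(7, 1) = 3432 · 7 = 24024. Avoidance count = 203490 − 24024 = 179466.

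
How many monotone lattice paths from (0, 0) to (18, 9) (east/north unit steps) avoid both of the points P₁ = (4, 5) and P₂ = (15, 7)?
Number of paths = 2694105

Inclusion–exclusion. Total paths: C(27, 18) = 4686825. Through P₁: C(9, 4)·C(18, 14) = 385560. Through P₂: C(22, 15)·C(5, 3) = 1705440. Since P₁ is strictly southwest of P₂, a monotone path through both must visit P₁ then P₂; paths through both = C(9, 4)·C(13, 11)·C(5, 3) = 98280. Avoid both = 4686825 − 385560 − 1705440 + 98280 = 2694105.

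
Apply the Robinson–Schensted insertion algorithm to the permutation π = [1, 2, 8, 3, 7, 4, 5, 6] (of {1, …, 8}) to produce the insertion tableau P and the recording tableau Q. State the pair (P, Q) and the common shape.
P = [1, 2, 3, 4, 5, 6] / [7] / [8];  Q = [1, 2, 3, 5, 7, 8] / [4] / [6];  common shape = (6, 1, 1)

Row-insert the values π_1, π_2, … into P one at a time, bumping the leftmost entry strictly greater than the inserted value down to the next row. The recording tableau Q records, in position (i, j), the step at which that cell was added to P.
  Insert 1 (step 1): P = [1];  Q = [1]
  Insert 2 (step 2): P = [1, 2];  Q = [1, 2]
  Insert 8 (step 3): P = [1, 2, 8];  Q = [1, 2, 3]
  Insert 3 (step 4): P = [1, 2, 3] / [8];  Q = [1, 2, 3] / [4]
  Insert 7 (step 5): P = [1, 2, 3, 7] / [8];  Q = [1, 2, 3, 5] / [4]
  Insert 4 (step 6): P = [1, 2, 3, 4] / [7] / [8];  Q = [1, 2, 3, 5] / [4] / [6]
  Insert 5 (step 7): P = [1, 2, 3, 4, 5] / [7] / [8];  Q = [1, 2, 3, 5, 7] / [4] / [6]
  Insert 6 (step 8): P = [1, 2, 3, 4, 5, 6] / [7] / [8];  Q = [1, 2, 3, 5, 7, 8] / [4] / [6]
Final shape: (6, 1, 1).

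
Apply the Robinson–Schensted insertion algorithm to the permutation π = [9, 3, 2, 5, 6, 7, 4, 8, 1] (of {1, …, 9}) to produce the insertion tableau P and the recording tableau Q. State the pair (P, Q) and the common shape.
P = [1, 4, 6, 7, 8] / [2, 5] / [3] / [9];  Q = [1, 4, 5, 6, 8] / [2, 7] / [3] / [9];  common shape = (5, 2, 1, 1)

Row-insert the values π_1, π_2, … into P one at a time, bumping the leftmost entry strictly greater than the inserted value down to the next row. The recording tableau Q records, in position (i, j), the step at which that cell was added to P.
  Insert 9 (step 1): P = [9];  Q = [1]
  Insert 3 (step 2): P = [3] / [9];  Q = [1] / [2]
  Insert 2 (step 3): P = [2] / [3] / [9];  Q = [1] / [2] / [3]
  Insert 5 (step 4): P = [2, 5] / [3] / [9];  Q = [1, 4] / [2] / [3]
  Insert 6 (step 5): P = [2, 5, 6] / [3] / [9];  Q = [1, 4, 5] / [2] / [3]
  Insert 7 (step 6): P = [2, 5, 6, 7] / [3] / [9];  Q = [1, 4, 5, 6] / [2] / [3]
  Insert 4 (step 7): P = [2, 4, 6, 7] / [3, 5] / [9];  Q = [1, 4, 5, 6] / [2, 7] / [3]
  Insert 8 (step 8): P = [2, 4, 6, 7, 8] / [3, 5] / [9];  Q = [1, 4, 5, 6, 8] / [2, 7] / [3]
  Insert 1 (step 9): P = [1, 4, 6, 7, 8] / [2, 5] / [3] / [9];  Q = [1, 4, 5, 6, 8] / [2, 7] / [3] / [9]
Final shape: (5, 2, 1, 1).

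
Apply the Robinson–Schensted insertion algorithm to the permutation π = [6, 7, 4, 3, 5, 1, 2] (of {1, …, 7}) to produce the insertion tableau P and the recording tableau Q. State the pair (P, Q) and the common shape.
P = [1, 2] / [3, 5] / [4, 7] / [6];  Q = [1, 2] / [3, 5] / [4, 7] / [6];  common shape = (2, 2, 2, 1)

Row-insert the values π_1, π_2, … into P one at a time, bumping the leftmost entry strictly greater than the inserted value down to the next row. The recording tableau Q records, in position (i, j), the step at which that cell was added to P.
  Insert 6 (step 1): P = [6];  Q = [1]
  Insert 7 (step 2): P = [6, 7];  Q = [1, 2]
  Insert 4 (step 3): P = [4, 7] / [6];  Q = [1, 2] / [3]
  Insert 3 (step 4): P = [3, 7] / [4] / [6];  Q = [1, 2] / [3] / [4]
  Insert 5 (step 5): P = [3, 5] / [4, 7] / [6];  Q = [1, 2] / [3, 5] / [4]
  Insert 1 (step 6): P = [1, 5] / [3, 7] / [4] / [6];  Q = [1, 2] / [3, 5] / [4] / [6]
  Insert 2 (step 7): P = [1, 2] / [3, 5] / [4, 7] / [6];  Q = [1, 2] / [3, 5] / [4, 7] / [6]
Final shape: (2, 2, 2, 1).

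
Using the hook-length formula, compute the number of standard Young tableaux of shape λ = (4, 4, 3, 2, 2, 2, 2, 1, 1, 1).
# SYT of shape (4, 4, 3, 2, 2, 2, 2, 1, 1, 1) = 287260050

Hook-length formula: f^λ = n! / Π hook(c), product over all cells c of the Young diagram. For λ = (4, 4, 3, 2, 2, 2, 2, 1, 1, 1), n = 22 boxes. Hook lengths by row (left-to-right, top-to-bottom): [13, 9, 4, 2]; [12, 8, 3, 1]; [10, 6, 1]; [8, 4]; [7, 3]; [6, 2]; [5, 1]; [3]; [2]; [1]. Product of hooks = 3912833433600. So f^λ = 22! / 3912833433600 = 1124000727777607680000 / 3912833433600 = 287260050.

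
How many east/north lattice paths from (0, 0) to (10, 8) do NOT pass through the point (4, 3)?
Number of paths = 27588

Total paths from (0, 0) to (10, 8): C(18, 10) = 43758. Paths through (4, 3): (paths (0, 0) → (4, 3)) × (paths (4, 3) → (10, 8)) = C(7, 4) · C(11, 6) = 35 · 462 = 16170. Avoidance count = 43758 − 16170 = 27588.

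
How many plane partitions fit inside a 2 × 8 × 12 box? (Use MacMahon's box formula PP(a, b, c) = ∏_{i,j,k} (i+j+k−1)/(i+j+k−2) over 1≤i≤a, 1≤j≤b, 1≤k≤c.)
PP(2, 8, 12) = 2848181700

Evaluate the triple product over i = 1..2, j = 1..8, k = 1..12. The factors are (2/1) · (3/2) · (4/3) · (5/4) · (6/5) · (7/6) · (8/7) · (9/8) · … (192 factors total). The numerators and denominators telescope so the product is an integer; carrying out the multiplication exactly gives PP(2, 8, 12) = 2848181700.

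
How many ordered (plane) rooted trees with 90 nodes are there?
C_89 = 254224158304000796523953440778841647086547372026600

These ordered rooted trees are counted by the Catalan number C_n = (1/(n + 1)) · C(2n, n). For n = 89: C_89 = (1/90) · C(178, 89) = 22880174247360071687155809670095748237789263482394000/90 = 254224158304000796523953440778841647086547372026600.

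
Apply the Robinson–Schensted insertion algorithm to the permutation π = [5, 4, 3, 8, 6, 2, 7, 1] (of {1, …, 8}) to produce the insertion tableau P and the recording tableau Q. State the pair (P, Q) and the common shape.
P = [1, 6, 7] / [2, 8] / [3] / [4] / [5];  Q = [1, 4, 7] / [2, 5] / [3] / [6] / [8];  common shape = (3, 2, 1, 1, 1)

Row-insert the values π_1, π_2, … into P one at a time, bumping the leftmost entry strictly greater than the inserted value down to the next row. The recording tableau Q records, in position (i, j), the step at which that cell was added to P.
  Insert 5 (step 1): P = [5];  Q = [1]
  Insert 4 (step 2): P = [4] / [5];  Q = [1] / [2]
  Insert 3 (step 3): P = [3] / [4] / [5];  Q = [1] / [2] / [3]
  Insert 8 (step 4): P = [3, 8] / [4] / [5];  Q = [1, 4] / [2] / [3]
  Insert 6 (step 5): P = [3, 6] / [4, 8] / [5];  Q = [1, 4] / [2, 5] / [3]
  Insert 2 (step 6): P = [2, 6] / [3, 8] / [4] / [5];  Q = [1, 4] / [2, 5] / [3] / [6]
  Insert 7 (step 7): P = [2, 6, 7] / [3, 8] / [4] / [5];  Q = [1, 4, 7] / [2, 5] / [3] / [6]
  Insert 1 (step 8): P = [1, 6, 7] / [2, 8] / [3] / [4] / [5];  Q = [1, 4, 7] / [2, 5] / [3] / [6] / [8]
Final shape: (3, 2, 1, 1, 1).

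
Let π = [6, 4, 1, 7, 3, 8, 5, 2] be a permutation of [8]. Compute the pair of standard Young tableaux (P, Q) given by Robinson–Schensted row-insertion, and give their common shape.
P = [1, 2, 5] / [3, 7, 8] / [4] / [6];  Q = [1, 4, 6] / [2, 5, 7] / [3] / [8];  common shape = (3, 3, 1, 1)

Row-insert the values π_1, π_2, … into P one at a time, bumping the leftmost entry strictly greater than the inserted value down to the next row. The recording tableau Q records, in position (i, j), the step at which that cell was added to P.
  Insert 6 (step 1): P = [6];  Q = [1]
  Insert 4 (step 2): P = [4] / [6];  Q = [1] / [2]
  Insert 1 (step 3): P = [1] / [4] / [6];  Q = [1] / [2] / [3]
  Insert 7 (step 4): P = [1, 7] / [4] / [6];  Q = [1, 4] / [2] / [3]
  Insert 3 (step 5): P = [1, 3] / [4, 7] / [6];  Q = [1, 4] / [2, 5] / [3]
  Insert 8 (step 6): P = [1, 3, 8] / [4, 7] / [6];  Q = [1, 4, 6] / [2, 5] / [3]
  Insert 5 (step 7): P = [1, 3, 5] / [4, 7, 8] / [6];  Q = [1, 4, 6] / [2, 5, 7] / [3]
  Insert 2 (step 8): P = [1, 2, 5] / [3, 7, 8] / [4] / [6];  Q = [1, 4, 6] / [2, 5, 7] / [3] / [8]
Final shape: (3, 3, 1, 1).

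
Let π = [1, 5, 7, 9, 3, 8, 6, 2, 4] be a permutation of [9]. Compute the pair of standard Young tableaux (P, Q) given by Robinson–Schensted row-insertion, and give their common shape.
P = [1, 2, 4, 8] / [3, 6] / [5, 7] / [9];  Q = [1, 2, 3, 4] / [5, 6] / [7, 9] / [8];  common shape = (4, 2, 2, 1)

Row-insert the values π_1, π_2, … into P one at a time, bumping the leftmost entry strictly greater than the inserted value down to the next row. The recording tableau Q records, in position (i, j), the step at which that cell was added to P.
  Insert 1 (step 1): P = [1];  Q = [1]
  Insert 5 (step 2): P = [1, 5];  Q = [1, 2]
  Insert 7 (step 3): P = [1, 5, 7];  Q = [1, 2, 3]
  Insert 9 (step 4): P = [1, 5, 7, 9];  Q = [1, 2, 3, 4]
  Insert 3 (step 5): P = [1, 3, 7, 9] / [5];  Q = [1, 2, 3, 4] / [5]
  Insert 8 (step 6): P = [1, 3, 7, 8] / [5, 9];  Q = [1, 2, 3, 4] / [5, 6]
  Insert 6 (step 7): P = [1, 3, 6, 8] / [5, 7] / [9];  Q = [1, 2, 3, 4] / [5, 6] / [7]
  Insert 2 (step 8): P = [1, 2, 6, 8] / [3, 7] / [5] / [9];  Q = [1, 2, 3, 4] / [5, 6] / [7] / [8]
  Insert 4 (step 9): P = [1, 2, 4, 8] / [3, 6] / [5, 7] / [9];  Q = [1, 2, 3, 4] / [5, 6] / [7, 9] / [8]
Final shape: (4, 2, 2, 1).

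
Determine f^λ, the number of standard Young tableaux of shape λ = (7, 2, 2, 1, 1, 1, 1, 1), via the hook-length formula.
# SYT of shape (7, 2, 2, 1, 1, 1, 1, 1) = 115830

Hook-length formula: f^λ = n! / Π hook(c), product over all cells c of the Young diagram. For λ = (7, 2, 2, 1, 1, 1, 1, 1), n = 16 boxes. Hook lengths by row (left-to-right, top-to-bottom): [14, 8, 5, 4, 3, 2, 1]; [8, 2]; [7, 1]; [5]; [4]; [3]; [2]; [1]. Product of hooks = 180633600. So f^λ = 16! / 180633600 = 20922789888000 / 180633600 = 115830.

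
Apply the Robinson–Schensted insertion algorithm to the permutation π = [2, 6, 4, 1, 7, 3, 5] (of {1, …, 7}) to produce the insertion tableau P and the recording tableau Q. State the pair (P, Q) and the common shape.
P = [1, 3, 5] / [2, 4, 7] / [6];  Q = [1, 2, 5] / [3, 6, 7] / [4];  common shape = (3, 3, 1)

Row-insert the values π_1, π_2, … into P one at a time, bumping the leftmost entry strictly greater than the inserted value down to the next row. The recording tableau Q records, in position (i, j), the step at which that cell was added to P.
  Insert 2 (step 1): P = [2];  Q = [1]
  Insert 6 (step 2): P = [2, 6];  Q = [1, 2]
  Insert 4 (step 3): P = [2, 4] / [6];  Q = [1, 2] / [3]
  Insert 1 (step 4): P = [1, 4] / [2] / [6];  Q = [1, 2] / [3] / [4]
  Insert 7 (step 5): P = [1, 4, 7] / [2] / [6];  Q = [1, 2, 5] / [3] / [4]
  Insert 3 (step 6): P = [1, 3, 7] / [2, 4] / [6];  Q = [1, 2, 5] / [3, 6] / [4]
  Insert 5 (step 7): P = [1, 3, 5] / [2, 4, 7] / [6];  Q = [1, 2, 5] / [3, 6, 7] / [4]
Final shape: (3, 3, 1).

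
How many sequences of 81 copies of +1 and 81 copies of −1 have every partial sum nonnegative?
C_81 = 4462290049988320482463241297506133183499654740

These ballot sequences are counted by the Catalan number C_n = (1/(n + 1)) · C(2n, n). For n = 81: C_81 = (1/82) · C(162, 81) = 365907784099042279561985786395502921046971688680/82 = 4462290049988320482463241297506133183499654740.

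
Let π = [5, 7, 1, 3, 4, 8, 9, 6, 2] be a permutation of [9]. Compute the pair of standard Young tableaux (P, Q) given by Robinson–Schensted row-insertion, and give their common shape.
P = [1, 2, 4, 6, 9] / [3, 7, 8] / [5];  Q = [1, 2, 5, 6, 7] / [3, 4, 8] / [9];  common shape = (5, 3, 1)

Row-insert the values π_1, π_2, … into P one at a time, bumping the leftmost entry strictly greater than the inserted value down to the next row. The recording tableau Q records, in position (i, j), the step at which that cell was added to P.
  Insert 5 (step 1): P = [5];  Q = [1]
  Insert 7 (step 2): P = [5, 7];  Q = [1, 2]
  Insert 1 (step 3): P = [1, 7] / [5];  Q = [1, 2] / [3]
  Insert 3 (step 4): P = [1, 3] / [5, 7];  Q = [1, 2] / [3, 4]
  Insert 4 (step 5): P = [1, 3, 4] / [5, 7];  Q = [1, 2, 5] / [3, 4]
  Insert 8 (step 6): P = [1, 3, 4, 8] / [5, 7];  Q = [1, 2, 5, 6] / [3, 4]
  Insert 9 (step 7): P = [1, 3, 4, 8, 9] / [5, 7];  Q = [1, 2, 5, 6, 7] / [3, 4]
  Insert 6 (step 8): P = [1, 3, 4, 6, 9] / [5, 7, 8];  Q = [1, 2, 5, 6, 7] / [3, 4, 8]
  Insert 2 (step 9): P = [1, 2, 4, 6, 9] / [3, 7, 8] / [5];  Q = [1, 2, 5, 6, 7] / [3, 4, 8] / [9]
Final shape: (5, 3, 1).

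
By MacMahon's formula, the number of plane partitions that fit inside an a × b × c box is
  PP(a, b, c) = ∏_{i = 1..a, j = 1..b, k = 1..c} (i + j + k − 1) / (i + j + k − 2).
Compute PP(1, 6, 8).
PP(1, 6, 8) = 3003

Evaluate the triple product over i = 1..1, j = 1..6, k = 1..8. The factors are (2/1) · (3/2) · (4/3) · (5/4) · (6/5) · (7/6) · (8/7) · (9/8) · … (48 factors total). The numerators and denominators telescope so the product is an integer; carrying out the multiplication exactly gives PP(1, 6, 8) = 3003.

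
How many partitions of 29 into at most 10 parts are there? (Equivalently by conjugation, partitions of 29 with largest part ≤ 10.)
p(29, parts ≤ 10) = 3015

Use the recurrence p(n, m) = p(n, m−1) + p(n−m, m): either the largest part is < m (count p(n, m−1)) or the largest part is exactly m (remove one copy of m, count p(n−m, m)). With p(0, ·) = 1 this gives p(29, parts ≤ 10) = 3015. (By conjugating Young diagrams, this also counts partitions of 29 into at most 10 parts.)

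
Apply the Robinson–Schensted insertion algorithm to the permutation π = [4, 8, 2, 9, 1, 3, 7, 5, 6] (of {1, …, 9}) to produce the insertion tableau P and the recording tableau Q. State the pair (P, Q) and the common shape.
P = [1, 3, 5, 6] / [2, 7, 9] / [4, 8];  Q = [1, 2, 4, 9] / [3, 6, 7] / [5, 8];  common shape = (4, 3, 2)

Row-insert the values π_1, π_2, … into P one at a time, bumping the leftmost entry strictly greater than the inserted value down to the next row. The recording tableau Q records, in position (i, j), the step at which that cell was added to P.
  Insert 4 (step 1): P = [4];  Q = [1]
  Insert 8 (step 2): P = [4, 8];  Q = [1, 2]
  Insert 2 (step 3): P = [2, 8] / [4];  Q = [1, 2] / [3]
  Insert 9 (step 4): P = [2, 8, 9] / [4];  Q = [1, 2, 4] / [3]
  Insert 1 (step 5): P = [1, 8, 9] / [2] / [4];  Q = [1, 2, 4] / [3] / [5]
  Insert 3 (step 6): P = [1, 3, 9] / [2, 8] / [4];  Q = [1, 2, 4] / [3, 6] / [5]
  Insert 7 (step 7): P = [1, 3, 7] / [2, 8, 9] / [4];  Q = [1, 2, 4] / [3, 6, 7] / [5]
  Insert 5 (step 8): P = [1, 3, 5] / [2, 7, 9] / [4, 8];  Q = [1, 2, 4] / [3, 6, 7] / [5, 8]
  Insert 6 (step 9): P = [1, 3, 5, 6] / [2, 7, 9] / [4, 8];  Q = [1, 2, 4, 9] / [3, 6, 7] / [5, 8]
Final shape: (4, 3, 2).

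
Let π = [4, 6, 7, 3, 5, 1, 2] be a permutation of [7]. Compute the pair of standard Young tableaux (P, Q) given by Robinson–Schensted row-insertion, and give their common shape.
P = [1, 2, 7] / [3, 5] / [4, 6];  Q = [1, 2, 3] / [4, 5] / [6, 7];  common shape = (3, 2, 2)

Row-insert the values π_1, π_2, … into P one at a time, bumping the leftmost entry strictly greater than the inserted value down to the next row. The recording tableau Q records, in position (i, j), the step at which that cell was added to P.
  Insert 4 (step 1): P = [4];  Q = [1]
  Insert 6 (step 2): P = [4, 6];  Q = [1, 2]
  Insert 7 (step 3): P = [4, 6, 7];  Q = [1, 2, 3]
  Insert 3 (step 4): P = [3, 6, 7] / [4];  Q = [1, 2, 3] / [4]
  Insert 5 (step 5): P = [3, 5, 7] / [4, 6];  Q = [1, 2, 3] / [4, 5]
  Insert 1 (step 6): P = [1, 5, 7] / [3, 6] / [4];  Q = [1, 2, 3] / [4, 5] / [6]
  Insert 2 (step 7): P = [1, 2, 7] / [3, 5] / [4, 6];  Q = [1, 2, 3] / [4, 5] / [6, 7]
Final shape: (3, 2, 2).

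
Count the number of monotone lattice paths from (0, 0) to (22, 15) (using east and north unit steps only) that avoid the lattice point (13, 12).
Number of paths = 8220133760

Total paths from (0, 0) to (22, 15): C(37, 22) = 9364199760. Paths through (13, 12): (paths (0, 0) → (13, 12)) × (paths (13, 12) → (22, 15)) = C(25, 13) · C(12, 9) = 5200300 · 220 = 1144066000. Avoidance count = 9364199760 − 1144066000 = 8220133760.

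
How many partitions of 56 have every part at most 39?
p(56, parts ≤ 39) = 525908

Use the recurrence p(n, m) = p(n, m−1) + p(n−m, m): either the largest part is < m (count p(n, m−1)) or the largest part is exactly m (remove one copy of m, count p(n−m, m)). With p(0, ·) = 1 this gives p(56, parts ≤ 39) = 525908. (By conjugating Young diagrams, this also counts partitions of 56 into at most 39 parts.)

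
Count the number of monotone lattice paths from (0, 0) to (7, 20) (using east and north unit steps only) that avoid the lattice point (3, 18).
Number of paths = 868080

Total paths from (0, 0) to (7, 20): C(27, 7) = 888030. Paths through (3, 18): (paths (0, 0) → (3, 18)) × (paths (3, 18) → (7, 20)) = C(21, 3) · C(6, 4) = 1330 · 15 = 19950. Avoidance count = 888030 − 19950 = 868080.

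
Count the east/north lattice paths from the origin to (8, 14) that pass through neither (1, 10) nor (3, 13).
Number of paths = 313440

Inclusion–exclusion. Total paths: C(22, 8) = 319770. Through P₁: C(11, 1)·C(11, 7) = 3630. Through P₂: C(16, 3)·C(6, 5) = 3360. Since P₁ is strictly southwest of P₂, a monotone path through both must visit P₁ then P₂; paths through both = C(11, 1)·C(5, 2)·C(6, 5) = 660. Avoid both = 319770 − 3630 − 3360 + 660 = 313440.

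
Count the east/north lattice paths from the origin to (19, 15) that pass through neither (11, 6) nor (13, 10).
Number of paths = 1112314148

Inclusion–exclusion. Total paths: C(34, 19) = 1855967520. Through P₁: C(17, 11)·C(17, 8) = 300860560. Through P₂: C(23, 13)·C(11, 6) = 528558492. Since P₁ is strictly southwest of P₂, a monotone path through both must visit P₁ then P₂; paths through both = C(17, 11)·C(6, 2)·C(11, 6) = 85765680. Avoid both = 1855967520 − 300860560 − 528558492 + 85765680 = 1112314148.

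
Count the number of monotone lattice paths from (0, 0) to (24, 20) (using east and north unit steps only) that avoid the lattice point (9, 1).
Number of paths = 1742479674870

Total paths from (0, 0) to (24, 20): C(44, 24) = 1761039350070. Paths through (9, 1): (paths (0, 0) → (9, 1)) × (paths (9, 1) → (24, 20)) = C(10, 9) · C(34, 15) = 10 · 1855967520 = 18559675200. Avoidance count = 1761039350070 − 18559675200 = 1742479674870.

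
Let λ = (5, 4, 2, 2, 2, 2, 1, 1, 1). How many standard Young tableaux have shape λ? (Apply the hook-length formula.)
# SYT of shape (5, 4, 2, 2, 2, 2, 1, 1, 1) = 46512000

Hook-length formula: f^λ = n! / Π hook(c), product over all cells c of the Young diagram. For λ = (5, 4, 2, 2, 2, 2, 1, 1, 1), n = 20 boxes. Hook lengths by row (left-to-right, top-to-bottom): [13, 9, 4, 3, 1]; [11, 7, 2, 1]; [8, 4]; [7, 3]; [6, 2]; [5, 1]; [3]; [2]; [1]. Product of hooks = 52306974720. So f^λ = 20! / 52306974720 = 2432902008176640000 / 52306974720 = 46512000.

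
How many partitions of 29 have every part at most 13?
p(29, parts ≤ 13) = 3882

Use the recurrence p(n, m) = p(n, m−1) + p(n−m, m): either the largest part is < m (count p(n, m−1)) or the largest part is exactly m (remove one copy of m, count p(n−m, m)). With p(0, ·) = 1 this gives p(29, parts ≤ 13) = 3882. (By conjugating Young diagrams, this also counts partitions of 29 into at most 13 parts.)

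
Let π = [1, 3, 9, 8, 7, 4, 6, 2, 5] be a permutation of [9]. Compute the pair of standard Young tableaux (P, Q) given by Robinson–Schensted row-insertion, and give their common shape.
P = [1, 2, 4, 5] / [3, 6] / [7] / [8] / [9];  Q = [1, 2, 3, 7] / [4, 9] / [5] / [6] / [8];  common shape = (4, 2, 1, 1, 1)

Row-insert the values π_1, π_2, … into P one at a time, bumping the leftmost entry strictly greater than the inserted value down to the next row. The recording tableau Q records, in position (i, j), the step at which that cell was added to P.
  Insert 1 (step 1): P = [1];  Q = [1]
  Insert 3 (step 2): P = [1, 3];  Q = [1, 2]
  Insert 9 (step 3): P = [1, 3, 9];  Q = [1, 2, 3]
  Insert 8 (step 4): P = [1, 3, 8] / [9];  Q = [1, 2, 3] / [4]
  Insert 7 (step 5): P = [1, 3, 7] / [8] / [9];  Q = [1, 2, 3] / [4] / [5]
  Insert 4 (step 6): P = [1, 3, 4] / [7] / [8] / [9];  Q = [1, 2, 3] / [4] / [5] / [6]
  Insert 6 (step 7): P = [1, 3, 4, 6] / [7] / [8] / [9];  Q = [1, 2, 3, 7] / [4] / [5] / [6]
  Insert 2 (step 8): P = [1, 2, 4, 6] / [3] / [7] / [8] / [9];  Q = [1, 2, 3, 7] / [4] / [5] / [6] / [8]
  Insert 5 (step 9): P = [1, 2, 4, 5] / [3, 6] / [7] / [8] / [9];  Q = [1, 2, 3, 7] / [4, 9] / [5] / [6] / [8]
Final shape: (4, 2, 1, 1, 1).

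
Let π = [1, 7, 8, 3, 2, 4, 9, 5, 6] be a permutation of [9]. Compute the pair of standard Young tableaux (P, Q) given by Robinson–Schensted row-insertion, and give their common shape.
P = [1, 2, 4, 5, 6] / [3, 8, 9] / [7];  Q = [1, 2, 3, 7, 9] / [4, 6, 8] / [5];  common shape = (5, 3, 1)

Row-insert the values π_1, π_2, … into P one at a time, bumping the leftmost entry strictly greater than the inserted value down to the next row. The recording tableau Q records, in position (i, j), the step at which that cell was added to P.
  Insert 1 (step 1): P = [1];  Q = [1]
  Insert 7 (step 2): P = [1, 7];  Q = [1, 2]
  Insert 8 (step 3): P = [1, 7, 8];  Q = [1, 2, 3]
  Insert 3 (step 4): P = [1, 3, 8] / [7];  Q = [1, 2, 3] / [4]
  Insert 2 (step 5): P = [1, 2, 8] / [3] / [7];  Q = [1, 2, 3] / [4] / [5]
  Insert 4 (step 6): P = [1, 2, 4] / [3, 8] / [7];  Q = [1, 2, 3] / [4, 6] / [5]
  Insert 9 (step 7): P = [1, 2, 4, 9] / [3, 8] / [7];  Q = [1, 2, 3, 7] / [4, 6] / [5]
  Insert 5 (step 8): P = [1, 2, 4, 5] / [3, 8, 9] / [7];  Q = [1, 2, 3, 7] / [4, 6, 8] / [5]
  Insert 6 (step 9): P = [1, 2, 4, 5, 6] / [3, 8, 9] / [7];  Q = [1, 2, 3, 7, 9] / [4, 6, 8] / [5]
Final shape: (5, 3, 1).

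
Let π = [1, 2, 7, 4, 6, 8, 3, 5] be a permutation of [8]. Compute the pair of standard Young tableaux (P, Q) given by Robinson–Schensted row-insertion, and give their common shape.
P = [1, 2, 3, 5, 8] / [4, 6] / [7];  Q = [1, 2, 3, 5, 6] / [4, 8] / [7];  common shape = (5, 2, 1)

Row-insert the values π_1, π_2, … into P one at a time, bumping the leftmost entry strictly greater than the inserted value down to the next row. The recording tableau Q records, in position (i, j), the step at which that cell was added to P.
  Insert 1 (step 1): P = [1];  Q = [1]
  Insert 2 (step 2): P = [1, 2];  Q = [1, 2]
  Insert 7 (step 3): P = [1, 2, 7];  Q = [1, 2, 3]
  Insert 4 (step 4): P = [1, 2, 4] / [7];  Q = [1, 2, 3] / [4]
  Insert 6 (step 5): P = [1, 2, 4, 6] / [7];  Q = [1, 2, 3, 5] / [4]
  Insert 8 (step 6): P = [1, 2, 4, 6, 8] / [7];  Q = [1, 2, 3, 5, 6] / [4]
  Insert 3 (step 7): P = [1, 2, 3, 6, 8] / [4] / [7];  Q = [1, 2, 3, 5, 6] / [4] / [7]
  Insert 5 (step 8): P = [1, 2, 3, 5, 8] / [4, 6] / [7];  Q = [1, 2, 3, 5, 6] / [4, 8] / [7]
Final shape: (5, 2, 1).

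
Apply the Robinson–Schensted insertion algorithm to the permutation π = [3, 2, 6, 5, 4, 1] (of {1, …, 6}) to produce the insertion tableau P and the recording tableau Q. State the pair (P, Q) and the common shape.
P = [1, 4] / [2, 5] / [3] / [6];  Q = [1, 3] / [2, 4] / [5] / [6];  common shape = (2, 2, 1, 1)

Row-insert the values π_1, π_2, … into P one at a time, bumping the leftmost entry strictly greater than the inserted value down to the next row. The recording tableau Q records, in position (i, j), the step at which that cell was added to P.
  Insert 3 (step 1): P = [3];  Q = [1]
  Insert 2 (step 2): P = [2] / [3];  Q = [1] / [2]
  Insert 6 (step 3): P = [2, 6] / [3];  Q = [1, 3] / [2]
  Insert 5 (step 4): P = [2, 5] / [3, 6];  Q = [1, 3] / [2, 4]
  Insert 4 (step 5): P = [2, 4] / [3, 5] / [6];  Q = [1, 3] / [2, 4] / [5]
  Insert 1 (step 6): P = [1, 4] / [2, 5] / [3] / [6];  Q = [1, 3] / [2, 4] / [5] / [6]
Final shape: (2, 2, 1, 1).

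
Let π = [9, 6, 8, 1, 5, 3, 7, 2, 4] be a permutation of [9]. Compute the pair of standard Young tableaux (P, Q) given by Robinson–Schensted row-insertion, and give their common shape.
P = [1, 2, 4] / [3, 7] / [5, 8] / [6] / [9];  Q = [1, 3, 7] / [2, 5] / [4, 9] / [6] / [8];  common shape = (3, 2, 2, 1, 1)

Row-insert the values π_1, π_2, … into P one at a time, bumping the leftmost entry strictly greater than the inserted value down to the next row. The recording tableau Q records, in position (i, j), the step at which that cell was added to P.
  Insert 9 (step 1): P = [9];  Q = [1]
  Insert 6 (step 2): P = [6] / [9];  Q = [1] / [2]
  Insert 8 (step 3): P = [6, 8] / [9];  Q = [1, 3] / [2]
  Insert 1 (step 4): P = [1, 8] / [6] / [9];  Q = [1, 3] / [2] / [4]
  Insert 5 (step 5): P = [1, 5] / [6, 8] / [9];  Q = [1, 3] / [2, 5] / [4]
  Insert 3 (step 6): P = [1, 3] / [5, 8] / [6] / [9];  Q = [1, 3] / [2, 5] / [4] / [6]
  Insert 7 (step 7): P = [1, 3, 7] / [5, 8] / [6] / [9];  Q = [1, 3, 7] / [2, 5] / [4] / [6]
  Insert 2 (step 8): P = [1, 2, 7] / [3, 8] / [5] / [6] / [9];  Q = [1, 3, 7] / [2, 5] / [4] / [6] / [8]
  Insert 4 (step 9): P = [1, 2, 4] / [3, 7] / [5, 8] / [6] / [9];  Q = [1, 3, 7] / [2, 5] / [4, 9] / [6] / [8]
Final shape: (3, 2, 2, 1, 1).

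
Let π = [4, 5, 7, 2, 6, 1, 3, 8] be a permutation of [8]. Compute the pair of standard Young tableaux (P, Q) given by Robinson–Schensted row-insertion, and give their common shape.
P = [1, 3, 6, 8] / [2, 5] / [4, 7];  Q = [1, 2, 3, 8] / [4, 5] / [6, 7];  common shape = (4, 2, 2)

Row-insert the values π_1, π_2, … into P one at a time, bumping the leftmost entry strictly greater than the inserted value down to the next row. The recording tableau Q records, in position (i, j), the step at which that cell was added to P.
  Insert 4 (step 1): P = [4];  Q = [1]
  Insert 5 (step 2): P = [4, 5];  Q = [1, 2]
  Insert 7 (step 3): P = [4, 5, 7];  Q = [1, 2, 3]
  Insert 2 (step 4): P = [2, 5, 7] / [4];  Q = [1, 2, 3] / [4]
  Insert 6 (step 5): P = [2, 5, 6] / [4, 7];  Q = [1, 2, 3] / [4, 5]
  Insert 1 (step 6): P = [1, 5, 6] / [2, 7] / [4];  Q = [1, 2, 3] / [4, 5] / [6]
  Insert 3 (step 7): P = [1, 3, 6] / [2, 5] / [4, 7];  Q = [1, 2, 3] / [4, 5] / [6, 7]
  Insert 8 (step 8): P = [1, 3, 6, 8] / [2, 5] / [4, 7];  Q = [1, 2, 3, 8] / [4, 5] / [6, 7]
Final shape: (4, 2, 2).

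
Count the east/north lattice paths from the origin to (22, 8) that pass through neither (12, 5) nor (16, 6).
Number of paths = 2860313

Inclusion–exclusion. Total paths: C(30, 22) = 5852925. Through P₁: C(17, 12)·C(13, 10) = 1769768. Through P₂: C(22, 16)·C(8, 6) = 2089164. Since P₁ is strictly southwest of P₂, a monotone path through both must visit P₁ then P₂; paths through both = C(17, 12)·C(5, 4)·C(8, 6) = 866320. Avoid both = 5852925 − 1769768 − 2089164 + 866320 = 2860313.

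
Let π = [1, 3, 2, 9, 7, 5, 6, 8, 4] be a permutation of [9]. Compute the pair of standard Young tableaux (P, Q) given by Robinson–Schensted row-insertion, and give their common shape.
P = [1, 2, 4, 6, 8] / [3, 5] / [7] / [9];  Q = [1, 2, 4, 7, 8] / [3, 5] / [6] / [9];  common shape = (5, 2, 1, 1)

Row-insert the values π_1, π_2, … into P one at a time, bumping the leftmost entry strictly greater than the inserted value down to the next row. The recording tableau Q records, in position (i, j), the step at which that cell was added to P.
  Insert 1 (step 1): P = [1];  Q = [1]
  Insert 3 (step 2): P = [1, 3];  Q = [1, 2]
  Insert 2 (step 3): P = [1, 2] / [3];  Q = [1, 2] / [3]
  Insert 9 (step 4): P = [1, 2, 9] / [3];  Q = [1, 2, 4] / [3]
  Insert 7 (step 5): P = [1, 2, 7] / [3, 9];  Q = [1, 2, 4] / [3, 5]
  Insert 5 (step 6): P = [1, 2, 5] / [3, 7] / [9];  Q = [1, 2, 4] / [3, 5] / [6]
  Insert 6 (step 7): P = [1, 2, 5, 6] / [3, 7] / [9];  Q = [1, 2, 4, 7] / [3, 5] / [6]
  Insert 8 (step 8): P = [1, 2, 5, 6, 8] / [3, 7] / [9];  Q = [1, 2, 4, 7, 8] / [3, 5] / [6]
  Insert 4 (step 9): P = [1, 2, 4, 6, 8] / [3, 5] / [7] / [9];  Q = [1, 2, 4, 7, 8] / [3, 5] / [6] / [9]
Final shape: (5, 2, 1, 1).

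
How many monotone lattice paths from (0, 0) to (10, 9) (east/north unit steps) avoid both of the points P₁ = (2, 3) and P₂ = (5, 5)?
Number of paths = 43196

Inclusion–exclusion. Total paths: C(19, 10) = 92378. Through P₁: C(5, 2)·C(14, 8) = 30030. Through P₂: C(10, 5)·C(9, 5) = 31752. Since P₁ is strictly southwest of P₂, a monotone path through both must visit P₁ then P₂; paths through both = C(5, 2)·C(5, 3)·C(9, 5) = 12600. Avoid both = 92378 − 30030 − 31752 + 12600 = 43196.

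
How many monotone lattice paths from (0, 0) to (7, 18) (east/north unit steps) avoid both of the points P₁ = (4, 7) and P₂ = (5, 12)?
Number of paths = 242756

Inclusion–exclusion. Total paths: C(25, 7) = 480700. Through P₁: C(11, 4)·C(14, 3) = 120120. Through P₂: C(17, 5)·C(8, 2) = 173264. Since P₁ is strictly southwest of P₂, a monotone path through both must visit P₁ then P₂; paths through both = C(11, 4)·C(6, 1)·C(8, 2) = 55440. Avoid both = 480700 − 120120 − 173264 + 55440 = 242756.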